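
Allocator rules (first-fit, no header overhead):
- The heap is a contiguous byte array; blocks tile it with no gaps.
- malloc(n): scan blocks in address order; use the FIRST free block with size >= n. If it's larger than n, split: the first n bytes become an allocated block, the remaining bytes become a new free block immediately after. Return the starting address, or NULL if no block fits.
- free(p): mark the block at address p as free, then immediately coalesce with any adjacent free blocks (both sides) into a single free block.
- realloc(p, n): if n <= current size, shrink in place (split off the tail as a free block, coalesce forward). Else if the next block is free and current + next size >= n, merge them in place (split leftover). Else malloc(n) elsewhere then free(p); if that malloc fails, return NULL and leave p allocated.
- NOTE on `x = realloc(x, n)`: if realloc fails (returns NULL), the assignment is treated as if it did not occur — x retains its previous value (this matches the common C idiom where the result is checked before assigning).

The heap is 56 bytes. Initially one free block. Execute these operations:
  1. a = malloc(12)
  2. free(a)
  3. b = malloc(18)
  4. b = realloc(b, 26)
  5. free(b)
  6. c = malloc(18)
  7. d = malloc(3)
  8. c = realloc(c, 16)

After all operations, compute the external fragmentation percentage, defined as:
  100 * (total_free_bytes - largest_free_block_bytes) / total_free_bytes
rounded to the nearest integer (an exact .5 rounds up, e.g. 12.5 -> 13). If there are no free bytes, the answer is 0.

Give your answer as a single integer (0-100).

Op 1: a = malloc(12) -> a = 0; heap: [0-11 ALLOC][12-55 FREE]
Op 2: free(a) -> (freed a); heap: [0-55 FREE]
Op 3: b = malloc(18) -> b = 0; heap: [0-17 ALLOC][18-55 FREE]
Op 4: b = realloc(b, 26) -> b = 0; heap: [0-25 ALLOC][26-55 FREE]
Op 5: free(b) -> (freed b); heap: [0-55 FREE]
Op 6: c = malloc(18) -> c = 0; heap: [0-17 ALLOC][18-55 FREE]
Op 7: d = malloc(3) -> d = 18; heap: [0-17 ALLOC][18-20 ALLOC][21-55 FREE]
Op 8: c = realloc(c, 16) -> c = 0; heap: [0-15 ALLOC][16-17 FREE][18-20 ALLOC][21-55 FREE]
Free blocks: [2 35] total_free=37 largest=35 -> 100*(37-35)/37 = 200/37 ≈ 5.405 -> rounds to 5

Answer: 5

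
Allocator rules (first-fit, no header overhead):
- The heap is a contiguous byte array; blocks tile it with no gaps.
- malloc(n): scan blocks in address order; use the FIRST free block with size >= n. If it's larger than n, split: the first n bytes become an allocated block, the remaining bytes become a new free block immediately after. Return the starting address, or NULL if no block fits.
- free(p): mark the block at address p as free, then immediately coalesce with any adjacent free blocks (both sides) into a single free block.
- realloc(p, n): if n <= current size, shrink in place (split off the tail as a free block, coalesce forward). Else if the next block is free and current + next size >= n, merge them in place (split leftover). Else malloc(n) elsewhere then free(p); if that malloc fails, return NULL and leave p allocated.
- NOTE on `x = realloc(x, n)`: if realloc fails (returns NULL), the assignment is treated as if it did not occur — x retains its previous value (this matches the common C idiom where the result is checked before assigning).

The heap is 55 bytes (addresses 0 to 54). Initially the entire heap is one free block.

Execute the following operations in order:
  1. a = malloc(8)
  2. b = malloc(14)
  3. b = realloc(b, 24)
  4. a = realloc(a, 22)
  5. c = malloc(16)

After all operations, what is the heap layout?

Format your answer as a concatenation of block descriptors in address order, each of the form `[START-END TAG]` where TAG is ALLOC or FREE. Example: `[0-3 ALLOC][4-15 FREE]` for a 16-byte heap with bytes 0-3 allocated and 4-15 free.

Op 1: a = malloc(8) -> a = 0; heap: [0-7 ALLOC][8-54 FREE]
Op 2: b = malloc(14) -> b = 8; heap: [0-7 ALLOC][8-21 ALLOC][22-54 FREE]
Op 3: b = realloc(b, 24) -> b = 8; heap: [0-7 ALLOC][8-31 ALLOC][32-54 FREE]
Op 4: a = realloc(a, 22) -> a = 32; heap: [0-7 FREE][8-31 ALLOC][32-53 ALLOC][54-54 FREE]
Op 5: c = malloc(16) -> c = NULL; heap: [0-7 FREE][8-31 ALLOC][32-53 ALLOC][54-54 FREE]

Answer: [0-7 FREE][8-31 ALLOC][32-53 ALLOC][54-54 FREE]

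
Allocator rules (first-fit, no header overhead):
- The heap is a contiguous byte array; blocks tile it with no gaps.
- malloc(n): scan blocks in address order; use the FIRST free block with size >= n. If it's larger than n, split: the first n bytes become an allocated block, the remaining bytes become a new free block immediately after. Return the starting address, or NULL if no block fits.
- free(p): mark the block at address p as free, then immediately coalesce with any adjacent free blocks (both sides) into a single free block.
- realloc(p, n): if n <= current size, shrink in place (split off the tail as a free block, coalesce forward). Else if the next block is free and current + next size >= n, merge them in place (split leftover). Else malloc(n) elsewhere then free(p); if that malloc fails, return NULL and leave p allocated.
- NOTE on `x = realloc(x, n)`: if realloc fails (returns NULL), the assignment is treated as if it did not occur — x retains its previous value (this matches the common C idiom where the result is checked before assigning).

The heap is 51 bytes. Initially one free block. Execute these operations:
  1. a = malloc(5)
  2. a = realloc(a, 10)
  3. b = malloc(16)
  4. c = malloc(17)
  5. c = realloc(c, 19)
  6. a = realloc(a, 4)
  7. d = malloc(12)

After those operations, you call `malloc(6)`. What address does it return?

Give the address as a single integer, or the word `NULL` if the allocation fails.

Op 1: a = malloc(5) -> a = 0; heap: [0-4 ALLOC][5-50 FREE]
Op 2: a = realloc(a, 10) -> a = 0; heap: [0-9 ALLOC][10-50 FREE]
Op 3: b = malloc(16) -> b = 10; heap: [0-9 ALLOC][10-25 ALLOC][26-50 FREE]
Op 4: c = malloc(17) -> c = 26; heap: [0-9 ALLOC][10-25 ALLOC][26-42 ALLOC][43-50 FREE]
Op 5: c = realloc(c, 19) -> c = 26; heap: [0-9 ALLOC][10-25 ALLOC][26-44 ALLOC][45-50 FREE]
Op 6: a = realloc(a, 4) -> a = 0; heap: [0-3 ALLOC][4-9 FREE][10-25 ALLOC][26-44 ALLOC][45-50 FREE]
Op 7: d = malloc(12) -> d = NULL; heap: [0-3 ALLOC][4-9 FREE][10-25 ALLOC][26-44 ALLOC][45-50 FREE]
malloc(6): first-fit scan over [0-3 ALLOC][4-9 FREE][10-25 ALLOC][26-44 ALLOC][45-50 FREE] -> 4

Answer: 4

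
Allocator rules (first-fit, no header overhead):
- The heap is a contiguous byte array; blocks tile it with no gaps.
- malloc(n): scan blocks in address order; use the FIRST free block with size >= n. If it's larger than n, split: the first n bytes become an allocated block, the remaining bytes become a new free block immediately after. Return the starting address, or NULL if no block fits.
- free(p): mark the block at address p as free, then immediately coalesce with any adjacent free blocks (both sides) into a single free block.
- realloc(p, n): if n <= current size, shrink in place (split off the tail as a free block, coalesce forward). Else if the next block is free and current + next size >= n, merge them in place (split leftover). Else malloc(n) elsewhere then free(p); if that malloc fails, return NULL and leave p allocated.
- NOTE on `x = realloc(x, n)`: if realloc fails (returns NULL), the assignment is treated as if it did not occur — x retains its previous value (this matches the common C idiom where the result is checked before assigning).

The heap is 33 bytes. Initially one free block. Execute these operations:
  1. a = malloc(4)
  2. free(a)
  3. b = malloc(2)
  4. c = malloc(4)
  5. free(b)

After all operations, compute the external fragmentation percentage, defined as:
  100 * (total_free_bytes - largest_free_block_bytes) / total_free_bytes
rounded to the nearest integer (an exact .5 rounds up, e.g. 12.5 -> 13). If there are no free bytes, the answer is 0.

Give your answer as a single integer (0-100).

Answer: 7

Derivation:
Op 1: a = malloc(4) -> a = 0; heap: [0-3 ALLOC][4-32 FREE]
Op 2: free(a) -> (freed a); heap: [0-32 FREE]
Op 3: b = malloc(2) -> b = 0; heap: [0-1 ALLOC][2-32 FREE]
Op 4: c = malloc(4) -> c = 2; heap: [0-1 ALLOC][2-5 ALLOC][6-32 FREE]
Op 5: free(b) -> (freed b); heap: [0-1 FREE][2-5 ALLOC][6-32 FREE]
Free blocks: [2 27] total_free=29 largest=27 -> 100*(29-27)/29 = 200/29 ≈ 6.897 -> rounds to 7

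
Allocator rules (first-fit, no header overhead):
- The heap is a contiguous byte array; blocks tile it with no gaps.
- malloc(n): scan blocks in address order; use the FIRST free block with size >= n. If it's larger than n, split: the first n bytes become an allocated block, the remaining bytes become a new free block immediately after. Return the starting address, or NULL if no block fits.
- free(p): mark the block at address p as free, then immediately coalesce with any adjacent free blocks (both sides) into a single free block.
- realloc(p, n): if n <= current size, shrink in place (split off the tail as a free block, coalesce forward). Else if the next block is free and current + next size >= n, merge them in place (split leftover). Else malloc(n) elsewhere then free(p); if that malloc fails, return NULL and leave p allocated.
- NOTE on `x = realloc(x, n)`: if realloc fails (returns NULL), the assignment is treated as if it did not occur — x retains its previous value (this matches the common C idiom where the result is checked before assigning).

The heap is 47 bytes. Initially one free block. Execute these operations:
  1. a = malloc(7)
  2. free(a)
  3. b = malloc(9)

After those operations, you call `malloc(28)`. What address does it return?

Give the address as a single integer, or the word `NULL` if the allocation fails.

Answer: 9

Derivation:
Op 1: a = malloc(7) -> a = 0; heap: [0-6 ALLOC][7-46 FREE]
Op 2: free(a) -> (freed a); heap: [0-46 FREE]
Op 3: b = malloc(9) -> b = 0; heap: [0-8 ALLOC][9-46 FREE]
malloc(28): first-fit scan over [0-8 ALLOC][9-46 FREE] -> 9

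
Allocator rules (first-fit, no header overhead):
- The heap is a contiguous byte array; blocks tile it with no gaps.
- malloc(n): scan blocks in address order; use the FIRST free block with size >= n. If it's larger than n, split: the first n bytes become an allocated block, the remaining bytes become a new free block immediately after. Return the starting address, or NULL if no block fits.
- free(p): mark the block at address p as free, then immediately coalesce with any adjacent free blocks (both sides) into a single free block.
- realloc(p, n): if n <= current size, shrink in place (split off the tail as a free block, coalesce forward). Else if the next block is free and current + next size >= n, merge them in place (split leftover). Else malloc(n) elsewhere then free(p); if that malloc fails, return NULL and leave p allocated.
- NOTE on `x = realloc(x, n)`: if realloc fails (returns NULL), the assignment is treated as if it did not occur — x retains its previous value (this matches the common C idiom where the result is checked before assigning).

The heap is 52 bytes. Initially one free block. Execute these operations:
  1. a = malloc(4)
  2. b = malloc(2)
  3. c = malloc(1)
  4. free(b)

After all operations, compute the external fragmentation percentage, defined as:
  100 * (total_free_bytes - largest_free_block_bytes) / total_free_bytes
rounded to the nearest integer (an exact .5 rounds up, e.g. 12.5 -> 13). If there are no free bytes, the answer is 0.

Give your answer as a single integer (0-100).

Answer: 4

Derivation:
Op 1: a = malloc(4) -> a = 0; heap: [0-3 ALLOC][4-51 FREE]
Op 2: b = malloc(2) -> b = 4; heap: [0-3 ALLOC][4-5 ALLOC][6-51 FREE]
Op 3: c = malloc(1) -> c = 6; heap: [0-3 ALLOC][4-5 ALLOC][6-6 ALLOC][7-51 FREE]
Op 4: free(b) -> (freed b); heap: [0-3 ALLOC][4-5 FREE][6-6 ALLOC][7-51 FREE]
Free blocks: [2 45] total_free=47 largest=45 -> 100*(47-45)/47 = 200/47 ≈ 4.255 -> rounds to 4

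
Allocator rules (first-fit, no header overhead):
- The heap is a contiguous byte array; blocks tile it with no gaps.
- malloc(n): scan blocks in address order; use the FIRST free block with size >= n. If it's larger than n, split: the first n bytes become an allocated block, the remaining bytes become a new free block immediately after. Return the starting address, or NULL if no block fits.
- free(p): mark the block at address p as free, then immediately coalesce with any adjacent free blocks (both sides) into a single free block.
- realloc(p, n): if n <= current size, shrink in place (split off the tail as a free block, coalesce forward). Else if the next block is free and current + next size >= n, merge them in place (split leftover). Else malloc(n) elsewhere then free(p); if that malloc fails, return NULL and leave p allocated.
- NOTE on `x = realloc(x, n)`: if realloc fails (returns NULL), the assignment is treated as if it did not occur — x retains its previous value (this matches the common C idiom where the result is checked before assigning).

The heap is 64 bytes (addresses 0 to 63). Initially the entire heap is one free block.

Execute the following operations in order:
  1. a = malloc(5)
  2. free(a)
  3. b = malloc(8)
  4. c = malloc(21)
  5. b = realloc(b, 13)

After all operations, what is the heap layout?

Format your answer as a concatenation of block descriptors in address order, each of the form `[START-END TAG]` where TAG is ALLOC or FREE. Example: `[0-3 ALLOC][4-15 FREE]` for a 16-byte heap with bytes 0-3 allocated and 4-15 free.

Answer: [0-7 FREE][8-28 ALLOC][29-41 ALLOC][42-63 FREE]

Derivation:
Op 1: a = malloc(5) -> a = 0; heap: [0-4 ALLOC][5-63 FREE]
Op 2: free(a) -> (freed a); heap: [0-63 FREE]
Op 3: b = malloc(8) -> b = 0; heap: [0-7 ALLOC][8-63 FREE]
Op 4: c = malloc(21) -> c = 8; heap: [0-7 ALLOC][8-28 ALLOC][29-63 FREE]
Op 5: b = realloc(b, 13) -> b = 29; heap: [0-7 FREE][8-28 ALLOC][29-41 ALLOC][42-63 FREE]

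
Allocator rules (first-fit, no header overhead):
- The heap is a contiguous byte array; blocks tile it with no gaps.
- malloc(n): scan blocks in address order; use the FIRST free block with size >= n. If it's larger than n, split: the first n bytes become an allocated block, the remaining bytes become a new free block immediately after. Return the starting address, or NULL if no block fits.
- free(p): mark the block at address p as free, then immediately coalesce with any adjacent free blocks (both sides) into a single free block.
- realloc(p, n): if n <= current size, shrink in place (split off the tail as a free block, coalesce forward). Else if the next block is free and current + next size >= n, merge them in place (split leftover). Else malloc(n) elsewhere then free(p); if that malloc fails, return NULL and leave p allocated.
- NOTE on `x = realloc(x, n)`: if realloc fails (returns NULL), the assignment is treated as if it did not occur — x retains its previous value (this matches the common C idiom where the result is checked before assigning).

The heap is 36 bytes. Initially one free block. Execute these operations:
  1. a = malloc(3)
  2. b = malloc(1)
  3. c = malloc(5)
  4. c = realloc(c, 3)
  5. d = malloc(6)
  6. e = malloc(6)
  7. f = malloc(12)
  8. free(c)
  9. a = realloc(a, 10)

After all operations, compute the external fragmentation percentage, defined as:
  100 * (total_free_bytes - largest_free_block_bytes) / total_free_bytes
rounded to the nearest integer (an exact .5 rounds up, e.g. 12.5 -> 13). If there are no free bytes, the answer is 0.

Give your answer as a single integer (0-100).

Op 1: a = malloc(3) -> a = 0; heap: [0-2 ALLOC][3-35 FREE]
Op 2: b = malloc(1) -> b = 3; heap: [0-2 ALLOC][3-3 ALLOC][4-35 FREE]
Op 3: c = malloc(5) -> c = 4; heap: [0-2 ALLOC][3-3 ALLOC][4-8 ALLOC][9-35 FREE]
Op 4: c = realloc(c, 3) -> c = 4; heap: [0-2 ALLOC][3-3 ALLOC][4-6 ALLOC][7-35 FREE]
Op 5: d = malloc(6) -> d = 7; heap: [0-2 ALLOC][3-3 ALLOC][4-6 ALLOC][7-12 ALLOC][13-35 FREE]
Op 6: e = malloc(6) -> e = 13; heap: [0-2 ALLOC][3-3 ALLOC][4-6 ALLOC][7-12 ALLOC][13-18 ALLOC][19-35 FREE]
Op 7: f = malloc(12) -> f = 19; heap: [0-2 ALLOC][3-3 ALLOC][4-6 ALLOC][7-12 ALLOC][13-18 ALLOC][19-30 ALLOC][31-35 FREE]
Op 8: free(c) -> (freed c); heap: [0-2 ALLOC][3-3 ALLOC][4-6 FREE][7-12 ALLOC][13-18 ALLOC][19-30 ALLOC][31-35 FREE]
Op 9: a = realloc(a, 10) -> NULL (a unchanged); heap: [0-2 ALLOC][3-3 ALLOC][4-6 FREE][7-12 ALLOC][13-18 ALLOC][19-30 ALLOC][31-35 FREE]
Free blocks: [3 5] total_free=8 largest=5 -> 100*(8-5)/8 = 300/8 = 37.5 -> rounds to 38

Answer: 38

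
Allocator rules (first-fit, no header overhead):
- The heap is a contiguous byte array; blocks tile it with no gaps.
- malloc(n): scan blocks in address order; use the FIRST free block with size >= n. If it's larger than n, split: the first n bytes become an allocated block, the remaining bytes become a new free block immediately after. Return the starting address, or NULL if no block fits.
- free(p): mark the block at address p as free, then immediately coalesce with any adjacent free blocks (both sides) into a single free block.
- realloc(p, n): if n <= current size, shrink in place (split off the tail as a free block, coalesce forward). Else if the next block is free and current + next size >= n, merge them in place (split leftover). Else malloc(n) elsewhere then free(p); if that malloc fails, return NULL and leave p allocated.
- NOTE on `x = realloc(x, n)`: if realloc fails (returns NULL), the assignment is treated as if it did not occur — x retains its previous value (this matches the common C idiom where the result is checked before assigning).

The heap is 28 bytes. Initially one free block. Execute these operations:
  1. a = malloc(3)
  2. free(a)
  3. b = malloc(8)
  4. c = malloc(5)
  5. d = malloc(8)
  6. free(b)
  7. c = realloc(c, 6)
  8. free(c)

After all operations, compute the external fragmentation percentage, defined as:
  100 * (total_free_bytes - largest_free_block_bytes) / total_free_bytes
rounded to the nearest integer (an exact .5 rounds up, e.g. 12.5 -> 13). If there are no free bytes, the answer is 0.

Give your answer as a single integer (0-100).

Op 1: a = malloc(3) -> a = 0; heap: [0-2 ALLOC][3-27 FREE]
Op 2: free(a) -> (freed a); heap: [0-27 FREE]
Op 3: b = malloc(8) -> b = 0; heap: [0-7 ALLOC][8-27 FREE]
Op 4: c = malloc(5) -> c = 8; heap: [0-7 ALLOC][8-12 ALLOC][13-27 FREE]
Op 5: d = malloc(8) -> d = 13; heap: [0-7 ALLOC][8-12 ALLOC][13-20 ALLOC][21-27 FREE]
Op 6: free(b) -> (freed b); heap: [0-7 FREE][8-12 ALLOC][13-20 ALLOC][21-27 FREE]
Op 7: c = realloc(c, 6) -> c = 0; heap: [0-5 ALLOC][6-12 FREE][13-20 ALLOC][21-27 FREE]
Op 8: free(c) -> (freed c); heap: [0-12 FREE][13-20 ALLOC][21-27 FREE]
Free blocks: [13 7] total_free=20 largest=13 -> 100*(20-13)/20 = 700/20 = 35

Answer: 35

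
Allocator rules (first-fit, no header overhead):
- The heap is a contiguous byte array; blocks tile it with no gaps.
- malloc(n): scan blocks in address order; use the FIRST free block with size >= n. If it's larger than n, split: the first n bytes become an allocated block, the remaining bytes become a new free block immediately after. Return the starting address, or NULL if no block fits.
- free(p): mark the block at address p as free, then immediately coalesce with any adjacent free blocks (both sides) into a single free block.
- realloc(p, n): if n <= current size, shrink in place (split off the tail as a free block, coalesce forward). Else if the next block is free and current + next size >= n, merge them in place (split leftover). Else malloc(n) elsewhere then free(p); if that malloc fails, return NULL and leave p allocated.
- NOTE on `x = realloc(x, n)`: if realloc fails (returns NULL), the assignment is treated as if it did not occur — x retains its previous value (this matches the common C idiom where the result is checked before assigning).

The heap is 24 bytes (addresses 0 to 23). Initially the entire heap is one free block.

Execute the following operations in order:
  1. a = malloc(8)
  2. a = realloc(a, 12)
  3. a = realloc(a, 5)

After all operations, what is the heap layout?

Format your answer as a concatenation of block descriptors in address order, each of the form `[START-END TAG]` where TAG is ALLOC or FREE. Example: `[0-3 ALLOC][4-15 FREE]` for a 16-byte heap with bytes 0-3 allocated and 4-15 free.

Op 1: a = malloc(8) -> a = 0; heap: [0-7 ALLOC][8-23 FREE]
Op 2: a = realloc(a, 12) -> a = 0; heap: [0-11 ALLOC][12-23 FREE]
Op 3: a = realloc(a, 5) -> a = 0; heap: [0-4 ALLOC][5-23 FREE]

Answer: [0-4 ALLOC][5-23 FREE]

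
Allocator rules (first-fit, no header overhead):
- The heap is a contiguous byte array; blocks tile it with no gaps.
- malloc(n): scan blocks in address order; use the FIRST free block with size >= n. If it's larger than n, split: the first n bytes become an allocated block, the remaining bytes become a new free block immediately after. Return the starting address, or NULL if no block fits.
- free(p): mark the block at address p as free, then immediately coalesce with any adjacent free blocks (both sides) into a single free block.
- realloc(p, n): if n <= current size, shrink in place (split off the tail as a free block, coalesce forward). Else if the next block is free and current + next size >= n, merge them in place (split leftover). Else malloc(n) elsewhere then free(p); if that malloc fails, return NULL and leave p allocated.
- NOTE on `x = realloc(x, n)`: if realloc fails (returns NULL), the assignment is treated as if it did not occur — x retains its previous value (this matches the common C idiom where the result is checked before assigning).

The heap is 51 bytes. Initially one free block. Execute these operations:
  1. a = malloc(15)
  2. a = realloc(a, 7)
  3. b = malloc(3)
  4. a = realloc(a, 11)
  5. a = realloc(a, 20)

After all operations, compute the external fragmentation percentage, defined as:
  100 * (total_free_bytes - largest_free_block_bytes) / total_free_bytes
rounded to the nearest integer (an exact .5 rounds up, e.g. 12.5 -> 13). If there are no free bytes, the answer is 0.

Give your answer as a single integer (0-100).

Op 1: a = malloc(15) -> a = 0; heap: [0-14 ALLOC][15-50 FREE]
Op 2: a = realloc(a, 7) -> a = 0; heap: [0-6 ALLOC][7-50 FREE]
Op 3: b = malloc(3) -> b = 7; heap: [0-6 ALLOC][7-9 ALLOC][10-50 FREE]
Op 4: a = realloc(a, 11) -> a = 10; heap: [0-6 FREE][7-9 ALLOC][10-20 ALLOC][21-50 FREE]
Op 5: a = realloc(a, 20) -> a = 10; heap: [0-6 FREE][7-9 ALLOC][10-29 ALLOC][30-50 FREE]
Free blocks: [7 21] total_free=28 largest=21 -> 100*(28-21)/28 = 700/28 = 25

Answer: 25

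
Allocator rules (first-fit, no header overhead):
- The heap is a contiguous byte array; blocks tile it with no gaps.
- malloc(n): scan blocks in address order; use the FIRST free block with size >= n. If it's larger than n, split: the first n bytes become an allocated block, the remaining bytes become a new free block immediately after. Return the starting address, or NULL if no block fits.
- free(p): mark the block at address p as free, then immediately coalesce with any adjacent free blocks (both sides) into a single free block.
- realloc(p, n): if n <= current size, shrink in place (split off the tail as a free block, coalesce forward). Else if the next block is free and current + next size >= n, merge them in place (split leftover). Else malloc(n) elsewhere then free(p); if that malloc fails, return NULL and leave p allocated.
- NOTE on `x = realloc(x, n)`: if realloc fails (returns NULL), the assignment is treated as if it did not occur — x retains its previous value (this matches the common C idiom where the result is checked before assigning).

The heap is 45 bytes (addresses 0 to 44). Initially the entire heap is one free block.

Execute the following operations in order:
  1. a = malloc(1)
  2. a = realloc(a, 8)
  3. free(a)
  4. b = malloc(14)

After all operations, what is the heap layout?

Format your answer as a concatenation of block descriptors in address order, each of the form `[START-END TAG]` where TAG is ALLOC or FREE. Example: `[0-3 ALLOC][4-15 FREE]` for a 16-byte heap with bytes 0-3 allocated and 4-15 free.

Answer: [0-13 ALLOC][14-44 FREE]

Derivation:
Op 1: a = malloc(1) -> a = 0; heap: [0-0 ALLOC][1-44 FREE]
Op 2: a = realloc(a, 8) -> a = 0; heap: [0-7 ALLOC][8-44 FREE]
Op 3: free(a) -> (freed a); heap: [0-44 FREE]
Op 4: b = malloc(14) -> b = 0; heap: [0-13 ALLOC][14-44 FREE]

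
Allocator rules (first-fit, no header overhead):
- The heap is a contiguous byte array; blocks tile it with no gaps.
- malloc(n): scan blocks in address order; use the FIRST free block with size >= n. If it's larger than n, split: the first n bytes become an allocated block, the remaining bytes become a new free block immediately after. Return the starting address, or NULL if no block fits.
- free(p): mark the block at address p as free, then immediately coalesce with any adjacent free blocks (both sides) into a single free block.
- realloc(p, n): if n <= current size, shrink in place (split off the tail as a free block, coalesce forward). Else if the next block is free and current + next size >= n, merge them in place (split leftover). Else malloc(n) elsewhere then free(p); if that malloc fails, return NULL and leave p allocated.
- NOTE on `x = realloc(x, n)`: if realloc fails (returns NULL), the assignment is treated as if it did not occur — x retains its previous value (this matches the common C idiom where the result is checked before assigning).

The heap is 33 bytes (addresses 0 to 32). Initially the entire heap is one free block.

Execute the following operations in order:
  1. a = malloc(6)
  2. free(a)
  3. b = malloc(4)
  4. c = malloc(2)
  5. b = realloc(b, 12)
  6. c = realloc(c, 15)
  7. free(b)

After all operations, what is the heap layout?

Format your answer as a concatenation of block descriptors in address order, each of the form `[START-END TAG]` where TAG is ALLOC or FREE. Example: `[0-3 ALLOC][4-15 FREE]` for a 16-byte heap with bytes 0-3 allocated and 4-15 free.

Op 1: a = malloc(6) -> a = 0; heap: [0-5 ALLOC][6-32 FREE]
Op 2: free(a) -> (freed a); heap: [0-32 FREE]
Op 3: b = malloc(4) -> b = 0; heap: [0-3 ALLOC][4-32 FREE]
Op 4: c = malloc(2) -> c = 4; heap: [0-3 ALLOC][4-5 ALLOC][6-32 FREE]
Op 5: b = realloc(b, 12) -> b = 6; heap: [0-3 FREE][4-5 ALLOC][6-17 ALLOC][18-32 FREE]
Op 6: c = realloc(c, 15) -> c = 18; heap: [0-5 FREE][6-17 ALLOC][18-32 ALLOC]
Op 7: free(b) -> (freed b); heap: [0-17 FREE][18-32 ALLOC]

Answer: [0-17 FREE][18-32 ALLOC]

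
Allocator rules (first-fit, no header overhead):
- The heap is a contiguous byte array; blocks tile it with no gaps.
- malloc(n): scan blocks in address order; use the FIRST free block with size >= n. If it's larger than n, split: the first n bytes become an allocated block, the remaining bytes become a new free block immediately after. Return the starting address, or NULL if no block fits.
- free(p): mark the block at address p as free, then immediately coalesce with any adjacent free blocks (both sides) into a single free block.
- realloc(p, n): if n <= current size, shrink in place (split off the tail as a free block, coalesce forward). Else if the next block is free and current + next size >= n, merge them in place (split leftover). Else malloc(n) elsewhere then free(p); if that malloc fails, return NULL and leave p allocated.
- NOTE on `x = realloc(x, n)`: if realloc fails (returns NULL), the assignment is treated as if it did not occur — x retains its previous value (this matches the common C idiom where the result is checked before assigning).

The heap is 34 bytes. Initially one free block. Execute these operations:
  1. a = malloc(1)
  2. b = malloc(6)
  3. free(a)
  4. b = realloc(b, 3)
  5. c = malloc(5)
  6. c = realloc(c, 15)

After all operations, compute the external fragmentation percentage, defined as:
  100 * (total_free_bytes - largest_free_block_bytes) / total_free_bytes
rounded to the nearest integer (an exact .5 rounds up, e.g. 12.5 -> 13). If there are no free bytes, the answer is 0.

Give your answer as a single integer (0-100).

Answer: 6

Derivation:
Op 1: a = malloc(1) -> a = 0; heap: [0-0 ALLOC][1-33 FREE]
Op 2: b = malloc(6) -> b = 1; heap: [0-0 ALLOC][1-6 ALLOC][7-33 FREE]
Op 3: free(a) -> (freed a); heap: [0-0 FREE][1-6 ALLOC][7-33 FREE]
Op 4: b = realloc(b, 3) -> b = 1; heap: [0-0 FREE][1-3 ALLOC][4-33 FREE]
Op 5: c = malloc(5) -> c = 4; heap: [0-0 FREE][1-3 ALLOC][4-8 ALLOC][9-33 FREE]
Op 6: c = realloc(c, 15) -> c = 4; heap: [0-0 FREE][1-3 ALLOC][4-18 ALLOC][19-33 FREE]
Free blocks: [1 15] total_free=16 largest=15 -> 100*(16-15)/16 = 100/16 = 6.25 -> rounds to 6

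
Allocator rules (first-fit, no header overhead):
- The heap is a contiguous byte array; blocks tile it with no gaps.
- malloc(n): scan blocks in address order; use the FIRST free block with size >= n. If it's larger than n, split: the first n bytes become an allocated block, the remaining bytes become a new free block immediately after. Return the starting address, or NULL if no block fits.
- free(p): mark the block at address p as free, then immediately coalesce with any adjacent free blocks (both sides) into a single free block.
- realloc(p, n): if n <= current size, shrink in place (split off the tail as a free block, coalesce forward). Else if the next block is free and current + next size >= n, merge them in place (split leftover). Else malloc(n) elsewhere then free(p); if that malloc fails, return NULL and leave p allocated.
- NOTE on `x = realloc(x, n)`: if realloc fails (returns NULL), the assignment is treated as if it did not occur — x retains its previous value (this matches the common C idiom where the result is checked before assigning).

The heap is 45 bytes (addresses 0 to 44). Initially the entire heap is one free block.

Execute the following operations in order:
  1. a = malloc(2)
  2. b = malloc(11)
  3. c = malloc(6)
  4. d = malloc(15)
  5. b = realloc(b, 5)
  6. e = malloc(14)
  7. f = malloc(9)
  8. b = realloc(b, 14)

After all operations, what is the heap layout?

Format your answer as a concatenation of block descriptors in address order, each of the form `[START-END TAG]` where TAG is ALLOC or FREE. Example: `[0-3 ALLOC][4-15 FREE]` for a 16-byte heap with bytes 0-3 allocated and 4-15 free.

Answer: [0-1 ALLOC][2-6 ALLOC][7-12 FREE][13-18 ALLOC][19-33 ALLOC][34-42 ALLOC][43-44 FREE]

Derivation:
Op 1: a = malloc(2) -> a = 0; heap: [0-1 ALLOC][2-44 FREE]
Op 2: b = malloc(11) -> b = 2; heap: [0-1 ALLOC][2-12 ALLOC][13-44 FREE]
Op 3: c = malloc(6) -> c = 13; heap: [0-1 ALLOC][2-12 ALLOC][13-18 ALLOC][19-44 FREE]
Op 4: d = malloc(15) -> d = 19; heap: [0-1 ALLOC][2-12 ALLOC][13-18 ALLOC][19-33 ALLOC][34-44 FREE]
Op 5: b = realloc(b, 5) -> b = 2; heap: [0-1 ALLOC][2-6 ALLOC][7-12 FREE][13-18 ALLOC][19-33 ALLOC][34-44 FREE]
Op 6: e = malloc(14) -> e = NULL; heap: [0-1 ALLOC][2-6 ALLOC][7-12 FREE][13-18 ALLOC][19-33 ALLOC][34-44 FREE]
Op 7: f = malloc(9) -> f = 34; heap: [0-1 ALLOC][2-6 ALLOC][7-12 FREE][13-18 ALLOC][19-33 ALLOC][34-42 ALLOC][43-44 FREE]
Op 8: b = realloc(b, 14) -> NULL (b unchanged); heap: [0-1 ALLOC][2-6 ALLOC][7-12 FREE][13-18 ALLOC][19-33 ALLOC][34-42 ALLOC][43-44 FREE]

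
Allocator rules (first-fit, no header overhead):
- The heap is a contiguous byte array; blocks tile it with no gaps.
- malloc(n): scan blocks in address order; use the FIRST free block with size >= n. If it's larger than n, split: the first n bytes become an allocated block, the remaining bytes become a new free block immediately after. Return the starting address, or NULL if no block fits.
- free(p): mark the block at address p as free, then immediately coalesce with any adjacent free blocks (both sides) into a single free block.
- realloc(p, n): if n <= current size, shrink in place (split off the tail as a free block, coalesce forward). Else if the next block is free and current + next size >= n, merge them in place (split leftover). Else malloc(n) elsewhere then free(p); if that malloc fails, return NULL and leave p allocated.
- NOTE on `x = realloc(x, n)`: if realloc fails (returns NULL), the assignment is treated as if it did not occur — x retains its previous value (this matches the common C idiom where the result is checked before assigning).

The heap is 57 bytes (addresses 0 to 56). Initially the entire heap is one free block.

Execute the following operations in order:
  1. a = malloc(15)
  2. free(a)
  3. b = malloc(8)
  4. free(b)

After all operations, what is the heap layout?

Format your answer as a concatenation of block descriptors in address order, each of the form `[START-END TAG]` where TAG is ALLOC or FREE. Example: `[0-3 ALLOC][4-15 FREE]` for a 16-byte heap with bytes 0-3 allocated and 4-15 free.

Answer: [0-56 FREE]

Derivation:
Op 1: a = malloc(15) -> a = 0; heap: [0-14 ALLOC][15-56 FREE]
Op 2: free(a) -> (freed a); heap: [0-56 FREE]
Op 3: b = malloc(8) -> b = 0; heap: [0-7 ALLOC][8-56 FREE]
Op 4: free(b) -> (freed b); heap: [0-56 FREE]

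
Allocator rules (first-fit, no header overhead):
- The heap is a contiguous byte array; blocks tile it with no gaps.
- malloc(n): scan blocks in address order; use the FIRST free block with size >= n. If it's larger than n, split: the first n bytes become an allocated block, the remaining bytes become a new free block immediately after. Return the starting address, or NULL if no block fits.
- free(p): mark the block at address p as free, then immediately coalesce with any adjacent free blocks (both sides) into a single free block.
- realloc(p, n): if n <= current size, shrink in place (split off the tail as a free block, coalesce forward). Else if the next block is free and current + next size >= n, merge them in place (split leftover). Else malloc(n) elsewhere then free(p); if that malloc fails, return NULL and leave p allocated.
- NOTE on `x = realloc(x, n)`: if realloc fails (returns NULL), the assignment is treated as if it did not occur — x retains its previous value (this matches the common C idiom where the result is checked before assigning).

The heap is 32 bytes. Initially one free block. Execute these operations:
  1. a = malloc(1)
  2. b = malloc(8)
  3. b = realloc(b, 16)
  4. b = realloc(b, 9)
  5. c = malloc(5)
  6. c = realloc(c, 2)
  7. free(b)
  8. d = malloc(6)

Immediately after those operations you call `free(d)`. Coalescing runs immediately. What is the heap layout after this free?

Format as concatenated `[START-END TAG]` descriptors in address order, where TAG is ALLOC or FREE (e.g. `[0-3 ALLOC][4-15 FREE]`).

Answer: [0-0 ALLOC][1-9 FREE][10-11 ALLOC][12-31 FREE]

Derivation:
Op 1: a = malloc(1) -> a = 0; heap: [0-0 ALLOC][1-31 FREE]
Op 2: b = malloc(8) -> b = 1; heap: [0-0 ALLOC][1-8 ALLOC][9-31 FREE]
Op 3: b = realloc(b, 16) -> b = 1; heap: [0-0 ALLOC][1-16 ALLOC][17-31 FREE]
Op 4: b = realloc(b, 9) -> b = 1; heap: [0-0 ALLOC][1-9 ALLOC][10-31 FREE]
Op 5: c = malloc(5) -> c = 10; heap: [0-0 ALLOC][1-9 ALLOC][10-14 ALLOC][15-31 FREE]
Op 6: c = realloc(c, 2) -> c = 10; heap: [0-0 ALLOC][1-9 ALLOC][10-11 ALLOC][12-31 FREE]
Op 7: free(b) -> (freed b); heap: [0-0 ALLOC][1-9 FREE][10-11 ALLOC][12-31 FREE]
Op 8: d = malloc(6) -> d = 1; heap: [0-0 ALLOC][1-6 ALLOC][7-9 FREE][10-11 ALLOC][12-31 FREE]
free(d): d = 1 -> block [1-6 ALLOC]; mark free, coalesce with adjacent free neighbors -> [0-0 ALLOC][1-9 FREE][10-11 ALLOC][12-31 FREE]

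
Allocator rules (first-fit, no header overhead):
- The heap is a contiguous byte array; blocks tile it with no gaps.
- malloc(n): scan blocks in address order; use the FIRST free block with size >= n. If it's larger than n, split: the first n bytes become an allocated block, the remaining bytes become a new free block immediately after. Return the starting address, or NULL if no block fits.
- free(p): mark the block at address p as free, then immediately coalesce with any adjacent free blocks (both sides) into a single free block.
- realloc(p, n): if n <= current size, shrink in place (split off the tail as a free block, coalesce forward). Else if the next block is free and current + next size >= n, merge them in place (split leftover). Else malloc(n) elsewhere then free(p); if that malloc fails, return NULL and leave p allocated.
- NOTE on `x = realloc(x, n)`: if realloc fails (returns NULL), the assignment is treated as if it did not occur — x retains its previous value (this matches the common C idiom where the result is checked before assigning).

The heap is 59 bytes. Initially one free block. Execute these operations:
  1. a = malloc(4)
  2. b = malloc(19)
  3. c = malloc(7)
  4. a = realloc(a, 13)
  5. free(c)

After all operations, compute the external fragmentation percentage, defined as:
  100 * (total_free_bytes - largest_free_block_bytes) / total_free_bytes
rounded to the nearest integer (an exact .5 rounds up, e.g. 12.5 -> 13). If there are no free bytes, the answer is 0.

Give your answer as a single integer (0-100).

Op 1: a = malloc(4) -> a = 0; heap: [0-3 ALLOC][4-58 FREE]
Op 2: b = malloc(19) -> b = 4; heap: [0-3 ALLOC][4-22 ALLOC][23-58 FREE]
Op 3: c = malloc(7) -> c = 23; heap: [0-3 ALLOC][4-22 ALLOC][23-29 ALLOC][30-58 FREE]
Op 4: a = realloc(a, 13) -> a = 30; heap: [0-3 FREE][4-22 ALLOC][23-29 ALLOC][30-42 ALLOC][43-58 FREE]
Op 5: free(c) -> (freed c); heap: [0-3 FREE][4-22 ALLOC][23-29 FREE][30-42 ALLOC][43-58 FREE]
Free blocks: [4 7 16] total_free=27 largest=16 -> 100*(27-16)/27 = 1100/27 ≈ 40.741 -> rounds to 41

Answer: 41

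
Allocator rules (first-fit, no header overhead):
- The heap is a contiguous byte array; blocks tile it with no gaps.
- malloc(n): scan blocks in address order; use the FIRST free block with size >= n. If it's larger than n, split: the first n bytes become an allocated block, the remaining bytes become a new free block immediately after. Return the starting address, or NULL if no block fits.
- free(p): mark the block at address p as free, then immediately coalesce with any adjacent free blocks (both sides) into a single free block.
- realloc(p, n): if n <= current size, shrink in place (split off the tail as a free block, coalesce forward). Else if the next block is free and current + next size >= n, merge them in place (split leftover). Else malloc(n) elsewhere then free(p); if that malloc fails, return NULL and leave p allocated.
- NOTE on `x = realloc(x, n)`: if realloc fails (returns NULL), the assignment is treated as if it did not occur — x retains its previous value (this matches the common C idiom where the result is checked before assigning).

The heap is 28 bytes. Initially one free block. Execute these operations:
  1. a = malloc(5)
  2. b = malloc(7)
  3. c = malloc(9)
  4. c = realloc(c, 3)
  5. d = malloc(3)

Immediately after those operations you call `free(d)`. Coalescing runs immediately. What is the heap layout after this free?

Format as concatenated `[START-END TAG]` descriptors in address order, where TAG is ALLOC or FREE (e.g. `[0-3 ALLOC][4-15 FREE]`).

Op 1: a = malloc(5) -> a = 0; heap: [0-4 ALLOC][5-27 FREE]
Op 2: b = malloc(7) -> b = 5; heap: [0-4 ALLOC][5-11 ALLOC][12-27 FREE]
Op 3: c = malloc(9) -> c = 12; heap: [0-4 ALLOC][5-11 ALLOC][12-20 ALLOC][21-27 FREE]
Op 4: c = realloc(c, 3) -> c = 12; heap: [0-4 ALLOC][5-11 ALLOC][12-14 ALLOC][15-27 FREE]
Op 5: d = malloc(3) -> d = 15; heap: [0-4 ALLOC][5-11 ALLOC][12-14 ALLOC][15-17 ALLOC][18-27 FREE]
free(d): d = 15 -> block [15-17 ALLOC]; mark free, coalesce with adjacent free neighbors -> [0-4 ALLOC][5-11 ALLOC][12-14 ALLOC][15-27 FREE]

Answer: [0-4 ALLOC][5-11 ALLOC][12-14 ALLOC][15-27 FREE]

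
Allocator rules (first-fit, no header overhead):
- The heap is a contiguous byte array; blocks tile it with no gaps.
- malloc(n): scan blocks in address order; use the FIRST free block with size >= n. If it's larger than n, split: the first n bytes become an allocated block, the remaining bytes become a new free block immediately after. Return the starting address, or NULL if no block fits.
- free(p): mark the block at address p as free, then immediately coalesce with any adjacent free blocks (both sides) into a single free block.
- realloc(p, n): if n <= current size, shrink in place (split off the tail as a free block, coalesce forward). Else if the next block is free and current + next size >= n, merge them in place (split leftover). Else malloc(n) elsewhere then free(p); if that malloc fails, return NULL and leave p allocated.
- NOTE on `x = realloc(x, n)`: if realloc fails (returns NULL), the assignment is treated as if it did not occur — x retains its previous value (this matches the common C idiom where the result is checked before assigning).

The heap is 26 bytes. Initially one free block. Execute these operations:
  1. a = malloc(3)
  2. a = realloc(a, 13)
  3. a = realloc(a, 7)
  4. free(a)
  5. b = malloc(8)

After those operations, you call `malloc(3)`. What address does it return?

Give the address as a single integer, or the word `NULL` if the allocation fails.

Op 1: a = malloc(3) -> a = 0; heap: [0-2 ALLOC][3-25 FREE]
Op 2: a = realloc(a, 13) -> a = 0; heap: [0-12 ALLOC][13-25 FREE]
Op 3: a = realloc(a, 7) -> a = 0; heap: [0-6 ALLOC][7-25 FREE]
Op 4: free(a) -> (freed a); heap: [0-25 FREE]
Op 5: b = malloc(8) -> b = 0; heap: [0-7 ALLOC][8-25 FREE]
malloc(3): first-fit scan over [0-7 ALLOC][8-25 FREE] -> 8

Answer: 8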